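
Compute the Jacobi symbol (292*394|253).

-1

By multiplicativity, (292·394|253) = (292|253)·(394|253).
First factor (292|253):
Reduce the numerator: 292 ≡ 39 (mod 253), so (292|253) = (39|253).
253 ≡ 1 (mod 4), so quadratic reciprocity gives (39|253) = (253|39). Reduce: 253 ≡ 19 (mod 39). Now have (19|39).
Both 19 ≡ 3 and 39 ≡ 3 (mod 4), so reciprocity gives (19|39) = -(39|19). Reduce: 39 ≡ 1 (mod 19). Now have -(1|19).
(1|19) = 1. Collecting the sign factors: -1.
Second factor (394|253):
Reduce the numerator: 394 ≡ 141 (mod 253), so (394|253) = (141|253).
141 ≡ 1 (mod 4), so quadratic reciprocity gives (141|253) = (253|141). Reduce: 253 ≡ 112 (mod 141). Now have (112|141).
Factor out 2: 112 = 2^4·7. Since 141 ≡ 5 (mod 8), (2|141) = -1, and (2|141)^4 = +1. Now have (7|141).
141 ≡ 1 (mod 4), so quadratic reciprocity gives (7|141) = (141|7). Reduce: 141 ≡ 1 (mod 7). Now have (1|7).
(1|7) = 1. Collecting the sign factors: 1.
Product: (-1)·(1) = -1.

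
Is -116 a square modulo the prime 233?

yes

Pull out -1: (-116|233) = (-1|233)·(116|233). Since 233 ≡ 1 (mod 4), (-1|233) = +1. Now have (116|233).
Factor out 2: 116 = 2^2·29. Since 233 ≡ 1 (mod 8), (2|233) = +1, and (2|233)^2 = +1. Now have (29|233).
29 ≡ 1 (mod 4), so quadratic reciprocity gives (29|233) = (233|29). Reduce: 233 ≡ 1 (mod 29). Now have (1|29).
(1|29) = 1. Collecting the sign factors: 1.
(-116|233) = 1, and 233 is prime, so -116 is a quadratic residue mod 233.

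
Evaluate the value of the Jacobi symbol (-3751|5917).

Reduce the numerator: -3751 ≡ 2166 (mod 5917), so (-3751|5917) = (2166|5917).
Factor out 2: 2166 = 2·1083. Since 5917 ≡ 5 (mod 8), (2|5917) = -1. Now have -(1083|5917).
5917 ≡ 1 (mod 4), so quadratic reciprocity gives (1083|5917) = (5917|1083). Reduce: 5917 ≡ 502 (mod 1083). Now have -(502|1083).
Factor out 2: 502 = 2·251. Since 1083 ≡ 3 (mod 8), (2|1083) = -1. Now have (251|1083).
Both 251 ≡ 3 and 1083 ≡ 3 (mod 4), so reciprocity gives (251|1083) = -(1083|251). Reduce: 1083 ≡ 79 (mod 251). Now have -(79|251).
Both 79 ≡ 3 and 251 ≡ 3 (mod 4), so reciprocity gives (79|251) = -(251|79). Reduce: 251 ≡ 14 (mod 79). Now have (14|79).
Factor out 2: 14 = 2·7. Since 79 ≡ 7 (mod 8), (2|79) = +1. Now have (7|79).
Both 7 ≡ 3 and 79 ≡ 3 (mod 4), so reciprocity gives (7|79) = -(79|7). Reduce: 79 ≡ 2 (mod 7). Now have -(2|7).
Factor out 2: 2 = 2. Since 7 ≡ 7 (mod 8), (2|7) = +1. Now have -(1|7).
(1|7) = 1. Collecting the sign factors: -1.

-1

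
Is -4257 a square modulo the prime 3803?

(-4257/3803)
  = (3349/3803)    [-4257 ≡ 3349 mod 3803]
  = (3803/3349)    [QR: 3349 ≡ 1 mod 4, sign kept]
  = (454/3349)    [3803 ≡ 454 mod 3349]
  = -(227/3349)    [3349 ≡ 5 mod 8 ⇒ (2/3349) = -1]
  = -(3349/227)    [QR: 3349 ≡ 1 mod 4, sign kept]
  = -(171/227)    [3349 ≡ 171 mod 227]
  = (227/171)    [QR: both ≡ 3 mod 4, sign flips]
  = (56/171)    [227 ≡ 56 mod 171]
  = -(7/171)    [171 ≡ 3 mod 8 ⇒ (2/171)^3 = -1]
  = (171/7)    [QR: both ≡ 3 mod 4, sign flips]
  = (3/7)    [171 ≡ 3 mod 7]
  = -(7/3)    [QR: both ≡ 3 mod 4, sign flips]
  = -(1/3)    [7 ≡ 1 mod 3]
  = -1    [(1/3) = 1]
The Legendre symbol is -1, so x^2 ≡ -4257 (mod 3803) has no solution.

no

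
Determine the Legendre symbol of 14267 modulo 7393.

Reduce the numerator: 14267 ≡ 6874 (mod 7393), so (14267/7393) = (6874/7393).
Factor out 2: 6874 = 2·3437. Since 7393 ≡ 1 (mod 8), (2/7393) = +1. Now have (3437/7393).
3437 ≡ 1 (mod 4), so quadratic reciprocity gives (3437/7393) = (7393/3437). Reduce: 7393 ≡ 519 (mod 3437). Now have (519/3437).
3437 ≡ 1 (mod 4), so quadratic reciprocity gives (519/3437) = (3437/519). Reduce: 3437 ≡ 323 (mod 519). Now have (323/519).
Both 323 ≡ 3 and 519 ≡ 3 (mod 4), so reciprocity gives (323/519) = -(519/323). Reduce: 519 ≡ 196 (mod 323). Now have -(196/323).
Factor out 2: 196 = 2^2·49. Since 323 ≡ 3 (mod 8), (2/323) = -1, and (2/323)^2 = +1. Now have -(49/323).
49 ≡ 1 (mod 4), so quadratic reciprocity gives (49/323) = (323/49). Reduce: 323 ≡ 29 (mod 49). Now have -(29/49).
29 ≡ 1 (mod 4), so quadratic reciprocity gives (29/49) = (49/29). Reduce: 49 ≡ 20 (mod 29). Now have -(20/29).
Factor out 2: 20 = 2^2·5. Since 29 ≡ 5 (mod 8), (2/29) = -1, and (2/29)^2 = +1. Now have -(5/29).
5 ≡ 1 (mod 4), so quadratic reciprocity gives (5/29) = (29/5). Reduce: 29 ≡ 4 (mod 5). Now have -(4/5).
Factor out 2: 4 = 2^2. Since 5 ≡ 5 (mod 8), (2/5) = -1, and (2/5)^2 = +1. Now have -(1/5).
(1/5) = 1. Collecting the sign factors: -1.

-1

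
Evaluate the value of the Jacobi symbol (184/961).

(184/961)
  = (23/961)    [961 ≡ 1 mod 8 ⇒ (2/961)^3 = +1]
  = (961/23)    [QR: 961 ≡ 1 mod 4, sign kept]
  = (18/23)    [961 ≡ 18 mod 23]
  = (9/23)    [23 ≡ 7 mod 8 ⇒ (2/23) = +1]
  = (23/9)    [QR: 9 ≡ 1 mod 4, sign kept]
  = (5/9)    [23 ≡ 5 mod 9]
  = (9/5)    [QR: 5 ≡ 1 mod 4, sign kept]
  = (4/5)    [9 ≡ 4 mod 5]
  = (1/5)    [5 ≡ 5 mod 8 ⇒ (2/5)^2 = +1]
  = 1    [(1/5) = 1]

1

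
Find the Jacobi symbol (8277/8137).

(8277/8137)
  = (140/8137)    [8277 ≡ 140 mod 8137]
  = (35/8137)    [8137 ≡ 1 mod 8 ⇒ (2/8137)^2 = +1]
  = (8137/35)    [QR: 8137 ≡ 1 mod 4, sign kept]
  = (17/35)    [8137 ≡ 17 mod 35]
  = (35/17)    [QR: 17 ≡ 1 mod 4, sign kept]
  = (1/17)    [35 ≡ 1 mod 17]
  = 1    [(1/17) = 1]

1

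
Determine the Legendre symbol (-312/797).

1

(-312/797)
  = (485/797)    [-312 ≡ 485 mod 797]
  = (797/485)    [QR: 485 ≡ 1 mod 4, sign kept]
  = (312/485)    [797 ≡ 312 mod 485]
  = -(39/485)    [485 ≡ 5 mod 8 ⇒ (2/485)^3 = -1]
  = -(485/39)    [QR: 485 ≡ 1 mod 4, sign kept]
  = -(17/39)    [485 ≡ 17 mod 39]
  = -(39/17)    [QR: 17 ≡ 1 mod 4, sign kept]
  = -(5/17)    [39 ≡ 5 mod 17]
  = -(17/5)    [QR: 5 ≡ 1 mod 4, sign kept]
  = -(2/5)    [17 ≡ 2 mod 5]
  = (1/5)    [5 ≡ 5 mod 8 ⇒ (2/5) = -1]
  = 1    [(1/5) = 1]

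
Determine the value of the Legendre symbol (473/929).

473 ≡ 1 (mod 4), so quadratic reciprocity gives (473/929) = (929/473). Reduce: 929 ≡ 456 (mod 473). Now have (456/473).
Factor out 2: 456 = 2^3·57. Since 473 ≡ 1 (mod 8), (2/473) = +1, and (2/473)^3 = +1. Now have (57/473).
57 ≡ 1 (mod 4), so quadratic reciprocity gives (57/473) = (473/57). Reduce: 473 ≡ 17 (mod 57). Now have (17/57).
17 ≡ 1 (mod 4), so quadratic reciprocity gives (17/57) = (57/17). Reduce: 57 ≡ 6 (mod 17). Now have (6/17).
Factor out 2: 6 = 2·3. Since 17 ≡ 1 (mod 8), (2/17) = +1. Now have (3/17).
17 ≡ 1 (mod 4), so quadratic reciprocity gives (3/17) = (17/3). Reduce: 17 ≡ 2 (mod 3). Now have (2/3).
Factor out 2: 2 = 2. Since 3 ≡ 3 (mod 8), (2/3) = -1. Now have -(1/3).
(1/3) = 1. Collecting the sign factors: -1.

-1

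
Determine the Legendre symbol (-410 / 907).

Reduce the numerator: -410 ≡ 497 (mod 907), so (-410 / 907) = (497 / 907).
497 ≡ 1 (mod 4), so quadratic reciprocity gives (497 / 907) = (907 / 497). Reduce: 907 ≡ 410 (mod 497). Now have (410 / 497).
Factor out 2: 410 = 2·205. Since 497 ≡ 1 (mod 8), (2 / 497) = +1. Now have (205 / 497).
205 ≡ 1 (mod 4), so quadratic reciprocity gives (205 / 497) = (497 / 205). Reduce: 497 ≡ 87 (mod 205). Now have (87 / 205).
205 ≡ 1 (mod 4), so quadratic reciprocity gives (87 / 205) = (205 / 87). Reduce: 205 ≡ 31 (mod 87). Now have (31 / 87).
Both 31 ≡ 3 and 87 ≡ 3 (mod 4), so reciprocity gives (31 / 87) = -(87 / 31). Reduce: 87 ≡ 25 (mod 31). Now have -(25 / 31).
25 ≡ 1 (mod 4), so quadratic reciprocity gives (25 / 31) = (31 / 25). Reduce: 31 ≡ 6 (mod 25). Now have -(6 / 25).
Factor out 2: 6 = 2·3. Since 25 ≡ 1 (mod 8), (2 / 25) = +1. Now have -(3 / 25).
25 ≡ 1 (mod 4), so quadratic reciprocity gives (3 / 25) = (25 / 3). Reduce: 25 ≡ 1 (mod 3). Now have -(1 / 3).
(1 / 3) = 1. Collecting the sign factors: -1.

-1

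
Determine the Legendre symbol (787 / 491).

-1

Reduce the numerator: 787 ≡ 296 (mod 491), so (787 / 491) = (296 / 491).
Factor out 2: 296 = 2^3·37. Since 491 ≡ 3 (mod 8), (2 / 491) = -1, and (2 / 491)^3 = -1. Now have -(37 / 491).
37 ≡ 1 (mod 4), so quadratic reciprocity gives (37 / 491) = (491 / 37). Reduce: 491 ≡ 10 (mod 37). Now have -(10 / 37).
Factor out 2: 10 = 2·5. Since 37 ≡ 5 (mod 8), (2 / 37) = -1. Now have (5 / 37).
5 ≡ 1 (mod 4), so quadratic reciprocity gives (5 / 37) = (37 / 5). Reduce: 37 ≡ 2 (mod 5). Now have (2 / 5).
Factor out 2: 2 = 2. Since 5 ≡ 5 (mod 8), (2 / 5) = -1. Now have -(1 / 5).
(1 / 5) = 1. Collecting the sign factors: -1.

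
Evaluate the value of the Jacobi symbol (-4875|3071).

-1

Pull out -1: (-4875|3071) = (-1|3071)·(4875|3071). Since 3071 ≡ 3 (mod 4), (-1|3071) = -1. Now have -(4875|3071).
Reduce the numerator: 4875 ≡ 1804 (mod 3071), so (4875|3071) = (1804|3071).
Factor out 2: 1804 = 2^2·451. Since 3071 ≡ 7 (mod 8), (2|3071) = +1, and (2|3071)^2 = +1. Now have -(451|3071).
Both 451 ≡ 3 and 3071 ≡ 3 (mod 4), so reciprocity gives (451|3071) = -(3071|451). Reduce: 3071 ≡ 365 (mod 451). Now have (365|451).
365 ≡ 1 (mod 4), so quadratic reciprocity gives (365|451) = (451|365). Reduce: 451 ≡ 86 (mod 365). Now have (86|365).
Factor out 2: 86 = 2·43. Since 365 ≡ 5 (mod 8), (2|365) = -1. Now have -(43|365).
365 ≡ 1 (mod 4), so quadratic reciprocity gives (43|365) = (365|43). Reduce: 365 ≡ 21 (mod 43). Now have -(21|43).
21 ≡ 1 (mod 4), so quadratic reciprocity gives (21|43) = (43|21). Reduce: 43 ≡ 1 (mod 21). Now have -(1|21).
(1|21) = 1. Collecting the sign factors: -1.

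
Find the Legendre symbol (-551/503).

Reduce the numerator: -551 ≡ 455 (mod 503), so (-551/503) = (455/503).
Both 455 ≡ 3 and 503 ≡ 3 (mod 4), so reciprocity gives (455/503) = -(503/455). Reduce: 503 ≡ 48 (mod 455). Now have -(48/455).
Factor out 2: 48 = 2^4·3. Since 455 ≡ 7 (mod 8), (2/455) = +1, and (2/455)^4 = +1. Now have -(3/455).
Both 3 ≡ 3 and 455 ≡ 3 (mod 4), so reciprocity gives (3/455) = -(455/3). Reduce: 455 ≡ 2 (mod 3). Now have (2/3).
Factor out 2: 2 = 2. Since 3 ≡ 3 (mod 8), (2/3) = -1. Now have -(1/3).
(1/3) = 1. Collecting the sign factors: -1.

-1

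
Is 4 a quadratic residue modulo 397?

yes

Factor out 2: 4 = 2^2. Since 397 ≡ 5 (mod 8), (2/397) = -1, and (2/397)^2 = +1. Now have (1/397).
(1/397) = 1. Collecting the sign factors: 1.
The Legendre symbol is 1, so x^2 ≡ 4 (mod 397) has solution.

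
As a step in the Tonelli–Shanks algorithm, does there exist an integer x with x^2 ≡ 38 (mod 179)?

no

(38/179)
  = -(19/179)    [179 ≡ 3 mod 8 ⇒ (2/179) = -1]
  = (179/19)    [QR: both ≡ 3 mod 4, sign flips]
  = (8/19)    [179 ≡ 8 mod 19]
  = -(1/19)    [19 ≡ 3 mod 8 ⇒ (2/19)^3 = -1]
  = -1    [(1/19) = 1]
The Legendre symbol is -1, so x^2 ≡ 38 (mod 179) has no solution.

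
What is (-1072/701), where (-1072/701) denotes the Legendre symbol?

(-1072/701)
  = (330/701)    [-1072 ≡ 330 mod 701]
  = -(165/701)    [701 ≡ 5 mod 8 ⇒ (2/701) = -1]
  = -(701/165)    [QR: 165 ≡ 1 mod 4, sign kept]
  = -(41/165)    [701 ≡ 41 mod 165]
  = -(165/41)    [QR: 41 ≡ 1 mod 4, sign kept]
  = -(1/41)    [165 ≡ 1 mod 41]
  = -1    [(1/41) = 1]

-1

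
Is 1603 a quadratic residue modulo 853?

Reduce the numerator: 1603 ≡ 750 (mod 853), so (1603|853) = (750|853).
Factor out 2: 750 = 2·375. Since 853 ≡ 5 (mod 8), (2|853) = -1. Now have -(375|853).
853 ≡ 1 (mod 4), so quadratic reciprocity gives (375|853) = (853|375). Reduce: 853 ≡ 103 (mod 375). Now have -(103|375).
Both 103 ≡ 3 and 375 ≡ 3 (mod 4), so reciprocity gives (103|375) = -(375|103). Reduce: 375 ≡ 66 (mod 103). Now have (66|103).
Factor out 2: 66 = 2·33. Since 103 ≡ 7 (mod 8), (2|103) = +1. Now have (33|103).
33 ≡ 1 (mod 4), so quadratic reciprocity gives (33|103) = (103|33). Reduce: 103 ≡ 4 (mod 33). Now have (4|33).
Factor out 2: 4 = 2^2. Since 33 ≡ 1 (mod 8), (2|33) = +1, and (2|33)^2 = +1. Now have (1|33).
(1|33) = 1. Collecting the sign factors: 1.
The Legendre symbol is 1, so x^2 ≡ 1603 (mod 853) has solution.

yes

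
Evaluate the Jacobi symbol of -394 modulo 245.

(-394 / 245)
  = (394 / 245)    [245 ≡ 1 mod 4 ⇒ (-1 / 245) = +1]
  = (149 / 245)    [394 ≡ 149 mod 245]
  = (245 / 149)    [QR: 149 ≡ 1 mod 4, sign kept]
  = (96 / 149)    [245 ≡ 96 mod 149]
  = -(3 / 149)    [149 ≡ 5 mod 8 ⇒ (2 / 149)^5 = -1]
  = -(149 / 3)    [QR: 149 ≡ 1 mod 4, sign kept]
  = -(2 / 3)    [149 ≡ 2 mod 3]
  = (1 / 3)    [3 ≡ 3 mod 8 ⇒ (2 / 3) = -1]
  = 1    [(1 / 3) = 1]

1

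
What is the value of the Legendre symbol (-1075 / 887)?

(-1075 / 887)
  = -(1075 / 887)    [887 ≡ 3 mod 4 ⇒ (-1 / 887) = -1]
  = -(188 / 887)    [1075 ≡ 188 mod 887]
  = -(47 / 887)    [887 ≡ 7 mod 8 ⇒ (2 / 887)^2 = +1]
  = (887 / 47)    [QR: both ≡ 3 mod 4, sign flips]
  = (41 / 47)    [887 ≡ 41 mod 47]
  = (47 / 41)    [QR: 41 ≡ 1 mod 4, sign kept]
  = (6 / 41)    [47 ≡ 6 mod 41]
  = (3 / 41)    [41 ≡ 1 mod 8 ⇒ (2 / 41) = +1]
  = (41 / 3)    [QR: 41 ≡ 1 mod 4, sign kept]
  = (2 / 3)    [41 ≡ 2 mod 3]
  = -(1 / 3)    [3 ≡ 3 mod 8 ⇒ (2 / 3) = -1]
  = -1    [(1 / 3) = 1]

-1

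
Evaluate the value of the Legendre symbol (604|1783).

1

(604|1783)
  = (151|1783)    [1783 ≡ 7 mod 8 ⇒ (2|1783)^2 = +1]
  = -(1783|151)    [QR: both ≡ 3 mod 4, sign flips]
  = -(122|151)    [1783 ≡ 122 mod 151]
  = -(61|151)    [151 ≡ 7 mod 8 ⇒ (2|151) = +1]
  = -(151|61)    [QR: 61 ≡ 1 mod 4, sign kept]
  = -(29|61)    [151 ≡ 29 mod 61]
  = -(61|29)    [QR: 29 ≡ 1 mod 4, sign kept]
  = -(3|29)    [61 ≡ 3 mod 29]
  = -(29|3)    [QR: 29 ≡ 1 mod 4, sign kept]
  = -(2|3)    [29 ≡ 2 mod 3]
  = (1|3)    [3 ≡ 3 mod 8 ⇒ (2|3) = -1]
  = 1    [(1|3) = 1]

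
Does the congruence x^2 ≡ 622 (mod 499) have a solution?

yes

(622/499)
  = (123/499)    [622 ≡ 123 mod 499]
  = -(499/123)    [QR: both ≡ 3 mod 4, sign flips]
  = -(7/123)    [499 ≡ 7 mod 123]
  = (123/7)    [QR: both ≡ 3 mod 4, sign flips]
  = (4/7)    [123 ≡ 4 mod 7]
  = (1/7)    [7 ≡ 7 mod 8 ⇒ (2/7)^2 = +1]
  = 1    [(1/7) = 1]
(622/499) = 1, and 499 is prime, so 622 is a quadratic residue mod 499.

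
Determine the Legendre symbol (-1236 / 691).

Pull out -1: (-1236 / 691) = (-1 / 691)·(1236 / 691). Since 691 ≡ 3 (mod 4), (-1 / 691) = -1. Now have -(1236 / 691).
Reduce the numerator: 1236 ≡ 545 (mod 691), so (1236 / 691) = (545 / 691).
545 ≡ 1 (mod 4), so quadratic reciprocity gives (545 / 691) = (691 / 545). Reduce: 691 ≡ 146 (mod 545). Now have -(146 / 545).
Factor out 2: 146 = 2·73. Since 545 ≡ 1 (mod 8), (2 / 545) = +1. Now have -(73 / 545).
73 ≡ 1 (mod 4), so quadratic reciprocity gives (73 / 545) = (545 / 73). Reduce: 545 ≡ 34 (mod 73). Now have -(34 / 73).
Factor out 2: 34 = 2·17. Since 73 ≡ 1 (mod 8), (2 / 73) = +1. Now have -(17 / 73).
17 ≡ 1 (mod 4), so quadratic reciprocity gives (17 / 73) = (73 / 17). Reduce: 73 ≡ 5 (mod 17). Now have -(5 / 17).
5 ≡ 1 (mod 4), so quadratic reciprocity gives (5 / 17) = (17 / 5). Reduce: 17 ≡ 2 (mod 5). Now have -(2 / 5).
Factor out 2: 2 = 2. Since 5 ≡ 5 (mod 8), (2 / 5) = -1. Now have (1 / 5).
(1 / 5) = 1. Collecting the sign factors: 1.

1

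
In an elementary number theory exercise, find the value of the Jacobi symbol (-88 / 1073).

-1

Reduce the numerator: -88 ≡ 985 (mod 1073), so (-88 / 1073) = (985 / 1073).
985 ≡ 1 (mod 4), so quadratic reciprocity gives (985 / 1073) = (1073 / 985). Reduce: 1073 ≡ 88 (mod 985). Now have (88 / 985).
Factor out 2: 88 = 2^3·11. Since 985 ≡ 1 (mod 8), (2 / 985) = +1, and (2 / 985)^3 = +1. Now have (11 / 985).
985 ≡ 1 (mod 4), so quadratic reciprocity gives (11 / 985) = (985 / 11). Reduce: 985 ≡ 6 (mod 11). Now have (6 / 11).
Factor out 2: 6 = 2·3. Since 11 ≡ 3 (mod 8), (2 / 11) = -1. Now have -(3 / 11).
Both 3 ≡ 3 and 11 ≡ 3 (mod 4), so reciprocity gives (3 / 11) = -(11 / 3). Reduce: 11 ≡ 2 (mod 3). Now have (2 / 3).
Factor out 2: 2 = 2. Since 3 ≡ 3 (mod 8), (2 / 3) = -1. Now have -(1 / 3).
(1 / 3) = 1. Collecting the sign factors: -1.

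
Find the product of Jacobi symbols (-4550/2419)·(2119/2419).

-1

By multiplicativity, (-4550·2119/2419) = (-4550/2419)·(2119/2419).
First factor (-4550/2419):
(-4550/2419)
  = (288/2419)    [-4550 ≡ 288 mod 2419]
  = -(9/2419)    [2419 ≡ 3 mod 8 ⇒ (2/2419)^5 = -1]
  = -(2419/9)    [QR: 9 ≡ 1 mod 4, sign kept]
  = -(7/9)    [2419 ≡ 7 mod 9]
  = -(9/7)    [QR: 9 ≡ 1 mod 4, sign kept]
  = -(2/7)    [9 ≡ 2 mod 7]
  = -(1/7)    [7 ≡ 7 mod 8 ⇒ (2/7) = +1]
  = -1    [(1/7) = 1]
Second factor (2119/2419):
(2119/2419)
  = -(2419/2119)    [QR: both ≡ 3 mod 4, sign flips]
  = -(300/2119)    [2419 ≡ 300 mod 2119]
  = -(75/2119)    [2119 ≡ 7 mod 8 ⇒ (2/2119)^2 = +1]
  = (2119/75)    [QR: both ≡ 3 mod 4, sign flips]
  = (19/75)    [2119 ≡ 19 mod 75]
  = -(75/19)    [QR: both ≡ 3 mod 4, sign flips]
  = -(18/19)    [75 ≡ 18 mod 19]
  = (9/19)    [19 ≡ 3 mod 8 ⇒ (2/19) = -1]
  = (19/9)    [QR: 9 ≡ 1 mod 4, sign kept]
  = (1/9)    [19 ≡ 1 mod 9]
  = 1    [(1/9) = 1]
Product: (-1)·(1) = -1.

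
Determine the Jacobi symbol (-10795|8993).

0

(-10795|8993)
  = (7191|8993)    [-10795 ≡ 7191 mod 8993]
  = (8993|7191)    [QR: 8993 ≡ 1 mod 4, sign kept]
  = (1802|7191)    [8993 ≡ 1802 mod 7191]
  = (901|7191)    [7191 ≡ 7 mod 8 ⇒ (2|7191) = +1]
  = (7191|901)    [QR: 901 ≡ 1 mod 4, sign kept]
  = (884|901)    [7191 ≡ 884 mod 901]
  = (221|901)    [901 ≡ 5 mod 8 ⇒ (2|901)^2 = +1]
  = (901|221)    [QR: 221 ≡ 1 mod 4, sign kept]
  = (17|221)    [901 ≡ 17 mod 221]
  = (221|17)    [QR: 17 ≡ 1 mod 4, sign kept]
  = (0|17)    [221 ≡ 0 mod 17]
  = 0    [numerator 0, gcd > 1]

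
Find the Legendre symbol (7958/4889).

(7958/4889)
  = (3069/4889)    [7958 ≡ 3069 mod 4889]
  = (4889/3069)    [QR: 3069 ≡ 1 mod 4, sign kept]
  = (1820/3069)    [4889 ≡ 1820 mod 3069]
  = (455/3069)    [3069 ≡ 5 mod 8 ⇒ (2/3069)^2 = +1]
  = (3069/455)    [QR: 3069 ≡ 1 mod 4, sign kept]
  = (339/455)    [3069 ≡ 339 mod 455]
  = -(455/339)    [QR: both ≡ 3 mod 4, sign flips]
  = -(116/339)    [455 ≡ 116 mod 339]
  = -(29/339)    [339 ≡ 3 mod 8 ⇒ (2/339)^2 = +1]
  = -(339/29)    [QR: 29 ≡ 1 mod 4, sign kept]
  = -(20/29)    [339 ≡ 20 mod 29]
  = -(5/29)    [29 ≡ 5 mod 8 ⇒ (2/29)^2 = +1]
  = -(29/5)    [QR: 5 ≡ 1 mod 4, sign kept]
  = -(4/5)    [29 ≡ 4 mod 5]
  = -(1/5)    [5 ≡ 5 mod 8 ⇒ (2/5)^2 = +1]
  = -1    [(1/5) = 1]

-1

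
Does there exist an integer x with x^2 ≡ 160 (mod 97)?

no

(160/97)
  = (63/97)    [160 ≡ 63 mod 97]
  = (97/63)    [QR: 97 ≡ 1 mod 4, sign kept]
  = (34/63)    [97 ≡ 34 mod 63]
  = (17/63)    [63 ≡ 7 mod 8 ⇒ (2/63) = +1]
  = (63/17)    [QR: 17 ≡ 1 mod 4, sign kept]
  = (12/17)    [63 ≡ 12 mod 17]
  = (3/17)    [17 ≡ 1 mod 8 ⇒ (2/17)^2 = +1]
  = (17/3)    [QR: 17 ≡ 1 mod 4, sign kept]
  = (2/3)    [17 ≡ 2 mod 3]
  = -(1/3)    [3 ≡ 3 mod 8 ⇒ (2/3) = -1]
  = -1    [(1/3) = 1]
The Legendre symbol is -1, so x^2 ≡ 160 (mod 97) has no solution.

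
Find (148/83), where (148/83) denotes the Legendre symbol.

1

(148/83)
  = (65/83)    [148 ≡ 65 mod 83]
  = (83/65)    [QR: 65 ≡ 1 mod 4, sign kept]
  = (18/65)    [83 ≡ 18 mod 65]
  = (9/65)    [65 ≡ 1 mod 8 ⇒ (2/65) = +1]
  = (65/9)    [QR: 9 ≡ 1 mod 4, sign kept]
  = (2/9)    [65 ≡ 2 mod 9]
  = (1/9)    [9 ≡ 1 mod 8 ⇒ (2/9) = +1]
  = 1    [(1/9) = 1]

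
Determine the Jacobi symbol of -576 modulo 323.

-1

Reduce the numerator: -576 ≡ 70 (mod 323), so (-576|323) = (70|323).
Factor out 2: 70 = 2·35. Since 323 ≡ 3 (mod 8), (2|323) = -1. Now have -(35|323).
Both 35 ≡ 3 and 323 ≡ 3 (mod 4), so reciprocity gives (35|323) = -(323|35). Reduce: 323 ≡ 8 (mod 35). Now have (8|35).
Factor out 2: 8 = 2^3. Since 35 ≡ 3 (mod 8), (2|35) = -1, and (2|35)^3 = -1. Now have -(1|35).
(1|35) = 1. Collecting the sign factors: -1.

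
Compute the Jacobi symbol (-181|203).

1

(-181|203)
  = (22|203)    [-181 ≡ 22 mod 203]
  = -(11|203)    [203 ≡ 3 mod 8 ⇒ (2|203) = -1]
  = (203|11)    [QR: both ≡ 3 mod 4, sign flips]
  = (5|11)    [203 ≡ 5 mod 11]
  = (11|5)    [QR: 5 ≡ 1 mod 4, sign kept]
  = (1|5)    [11 ≡ 1 mod 5]
  = 1    [(1|5) = 1]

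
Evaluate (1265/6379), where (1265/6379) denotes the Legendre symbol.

-1

1265 ≡ 1 (mod 4), so quadratic reciprocity gives (1265/6379) = (6379/1265). Reduce: 6379 ≡ 54 (mod 1265). Now have (54/1265).
Factor out 2: 54 = 2·27. Since 1265 ≡ 1 (mod 8), (2/1265) = +1. Now have (27/1265).
1265 ≡ 1 (mod 4), so quadratic reciprocity gives (27/1265) = (1265/27). Reduce: 1265 ≡ 23 (mod 27). Now have (23/27).
Both 23 ≡ 3 and 27 ≡ 3 (mod 4), so reciprocity gives (23/27) = -(27/23). Reduce: 27 ≡ 4 (mod 23). Now have -(4/23).
Factor out 2: 4 = 2^2. Since 23 ≡ 7 (mod 8), (2/23) = +1, and (2/23)^2 = +1. Now have -(1/23).
(1/23) = 1. Collecting the sign factors: -1.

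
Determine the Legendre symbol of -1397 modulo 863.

Reduce the numerator: -1397 ≡ 329 (mod 863), so (-1397 / 863) = (329 / 863).
329 ≡ 1 (mod 4), so quadratic reciprocity gives (329 / 863) = (863 / 329). Reduce: 863 ≡ 205 (mod 329). Now have (205 / 329).
205 ≡ 1 (mod 4), so quadratic reciprocity gives (205 / 329) = (329 / 205). Reduce: 329 ≡ 124 (mod 205). Now have (124 / 205).
Factor out 2: 124 = 2^2·31. Since 205 ≡ 5 (mod 8), (2 / 205) = -1, and (2 / 205)^2 = +1. Now have (31 / 205).
205 ≡ 1 (mod 4), so quadratic reciprocity gives (31 / 205) = (205 / 31). Reduce: 205 ≡ 19 (mod 31). Now have (19 / 31).
Both 19 ≡ 3 and 31 ≡ 3 (mod 4), so reciprocity gives (19 / 31) = -(31 / 19). Reduce: 31 ≡ 12 (mod 19). Now have -(12 / 19).
Factor out 2: 12 = 2^2·3. Since 19 ≡ 3 (mod 8), (2 / 19) = -1, and (2 / 19)^2 = +1. Now have -(3 / 19).
Both 3 ≡ 3 and 19 ≡ 3 (mod 4), so reciprocity gives (3 / 19) = -(19 / 3). Reduce: 19 ≡ 1 (mod 3). Now have (1 / 3).
(1 / 3) = 1. Collecting the sign factors: 1.

1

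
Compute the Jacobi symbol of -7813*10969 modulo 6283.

1

By multiplicativity, (-7813·10969 / 6283) = (-7813 / 6283)·(10969 / 6283).
First factor (-7813 / 6283):
(-7813 / 6283)
  = -(7813 / 6283)    [6283 ≡ 3 mod 4 ⇒ (-1 / 6283) = -1]
  = -(1530 / 6283)    [7813 ≡ 1530 mod 6283]
  = (765 / 6283)    [6283 ≡ 3 mod 8 ⇒ (2 / 6283) = -1]
  = (6283 / 765)    [QR: 765 ≡ 1 mod 4, sign kept]
  = (163 / 765)    [6283 ≡ 163 mod 765]
  = (765 / 163)    [QR: 765 ≡ 1 mod 4, sign kept]
  = (113 / 163)    [765 ≡ 113 mod 163]
  = (163 / 113)    [QR: 113 ≡ 1 mod 4, sign kept]
  = (50 / 113)    [163 ≡ 50 mod 113]
  = (25 / 113)    [113 ≡ 1 mod 8 ⇒ (2 / 113) = +1]
  = (113 / 25)    [QR: 25 ≡ 1 mod 4, sign kept]
  = (13 / 25)    [113 ≡ 13 mod 25]
  = (25 / 13)    [QR: 13 ≡ 1 mod 4, sign kept]
  = (12 / 13)    [25 ≡ 12 mod 13]
  = (3 / 13)    [13 ≡ 5 mod 8 ⇒ (2 / 13)^2 = +1]
  = (13 / 3)    [QR: 13 ≡ 1 mod 4, sign kept]
  = (1 / 3)    [13 ≡ 1 mod 3]
  = 1    [(1 / 3) = 1]
Second factor (10969 / 6283):
(10969 / 6283)
  = (4686 / 6283)    [10969 ≡ 4686 mod 6283]
  = -(2343 / 6283)    [6283 ≡ 3 mod 8 ⇒ (2 / 6283) = -1]
  = (6283 / 2343)    [QR: both ≡ 3 mod 4, sign flips]
  = (1597 / 2343)    [6283 ≡ 1597 mod 2343]
  = (2343 / 1597)    [QR: 1597 ≡ 1 mod 4, sign kept]
  = (746 / 1597)    [2343 ≡ 746 mod 1597]
  = -(373 / 1597)    [1597 ≡ 5 mod 8 ⇒ (2 / 1597) = -1]
  = -(1597 / 373)    [QR: 373 ≡ 1 mod 4, sign kept]
  = -(105 / 373)    [1597 ≡ 105 mod 373]
  = -(373 / 105)    [QR: 105 ≡ 1 mod 4, sign kept]
  = -(58 / 105)    [373 ≡ 58 mod 105]
  = -(29 / 105)    [105 ≡ 1 mod 8 ⇒ (2 / 105) = +1]
  = -(105 / 29)    [QR: 29 ≡ 1 mod 4, sign kept]
  = -(18 / 29)    [105 ≡ 18 mod 29]
  = (9 / 29)    [29 ≡ 5 mod 8 ⇒ (2 / 29) = -1]
  = (29 / 9)    [QR: 9 ≡ 1 mod 4, sign kept]
  = (2 / 9)    [29 ≡ 2 mod 9]
  = (1 / 9)    [9 ≡ 1 mod 8 ⇒ (2 / 9) = +1]
  = 1    [(1 / 9) = 1]
Product: (1)·(1) = 1.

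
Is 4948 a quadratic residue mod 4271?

yes

Reduce the numerator: 4948 ≡ 677 (mod 4271), so (4948/4271) = (677/4271).
677 ≡ 1 (mod 4), so quadratic reciprocity gives (677/4271) = (4271/677). Reduce: 4271 ≡ 209 (mod 677). Now have (209/677).
209 ≡ 1 (mod 4), so quadratic reciprocity gives (209/677) = (677/209). Reduce: 677 ≡ 50 (mod 209). Now have (50/209).
Factor out 2: 50 = 2·25. Since 209 ≡ 1 (mod 8), (2/209) = +1. Now have (25/209).
25 ≡ 1 (mod 4), so quadratic reciprocity gives (25/209) = (209/25). Reduce: 209 ≡ 9 (mod 25). Now have (9/25).
9 ≡ 1 (mod 4), so quadratic reciprocity gives (9/25) = (25/9). Reduce: 25 ≡ 7 (mod 9). Now have (7/9).
9 ≡ 1 (mod 4), so quadratic reciprocity gives (7/9) = (9/7). Reduce: 9 ≡ 2 (mod 7). Now have (2/7).
Factor out 2: 2 = 2. Since 7 ≡ 7 (mod 8), (2/7) = +1. Now have (1/7).
(1/7) = 1. Collecting the sign factors: 1.
The Legendre symbol is 1, so x^2 ≡ 4948 (mod 4271) has solution.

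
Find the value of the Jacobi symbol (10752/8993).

1

(10752/8993)
  = (1759/8993)    [10752 ≡ 1759 mod 8993]
  = (8993/1759)    [QR: 8993 ≡ 1 mod 4, sign kept]
  = (198/1759)    [8993 ≡ 198 mod 1759]
  = (99/1759)    [1759 ≡ 7 mod 8 ⇒ (2/1759) = +1]
  = -(1759/99)    [QR: both ≡ 3 mod 4, sign flips]
  = -(76/99)    [1759 ≡ 76 mod 99]
  = -(19/99)    [99 ≡ 3 mod 8 ⇒ (2/99)^2 = +1]
  = (99/19)    [QR: both ≡ 3 mod 4, sign flips]
  = (4/19)    [99 ≡ 4 mod 19]
  = (1/19)    [19 ≡ 3 mod 8 ⇒ (2/19)^2 = +1]
  = 1    [(1/19) = 1]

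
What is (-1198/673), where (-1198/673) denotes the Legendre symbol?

Pull out -1: (-1198/673) = (-1/673)·(1198/673). Since 673 ≡ 1 (mod 4), (-1/673) = +1. Now have (1198/673).
Reduce the numerator: 1198 ≡ 525 (mod 673), so (1198/673) = (525/673).
525 ≡ 1 (mod 4), so quadratic reciprocity gives (525/673) = (673/525). Reduce: 673 ≡ 148 (mod 525). Now have (148/525).
Factor out 2: 148 = 2^2·37. Since 525 ≡ 5 (mod 8), (2/525) = -1, and (2/525)^2 = +1. Now have (37/525).
37 ≡ 1 (mod 4), so quadratic reciprocity gives (37/525) = (525/37). Reduce: 525 ≡ 7 (mod 37). Now have (7/37).
37 ≡ 1 (mod 4), so quadratic reciprocity gives (7/37) = (37/7). Reduce: 37 ≡ 2 (mod 7). Now have (2/7).
Factor out 2: 2 = 2. Since 7 ≡ 7 (mod 8), (2/7) = +1. Now have (1/7).
(1/7) = 1. Collecting the sign factors: 1.

1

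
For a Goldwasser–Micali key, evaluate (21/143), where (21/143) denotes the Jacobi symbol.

21 ≡ 1 (mod 4), so quadratic reciprocity gives (21/143) = (143/21). Reduce: 143 ≡ 17 (mod 21). Now have (17/21).
17 ≡ 1 (mod 4), so quadratic reciprocity gives (17/21) = (21/17). Reduce: 21 ≡ 4 (mod 17). Now have (4/17).
Factor out 2: 4 = 2^2. Since 17 ≡ 1 (mod 8), (2/17) = +1, and (2/17)^2 = +1. Now have (1/17).
(1/17) = 1. Collecting the sign factors: 1.

1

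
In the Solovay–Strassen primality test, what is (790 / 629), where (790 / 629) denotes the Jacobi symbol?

-1

(790 / 629)
  = (161 / 629)    [790 ≡ 161 mod 629]
  = (629 / 161)    [QR: 161 ≡ 1 mod 4, sign kept]
  = (146 / 161)    [629 ≡ 146 mod 161]
  = (73 / 161)    [161 ≡ 1 mod 8 ⇒ (2 / 161) = +1]
  = (161 / 73)    [QR: 73 ≡ 1 mod 4, sign kept]
  = (15 / 73)    [161 ≡ 15 mod 73]
  = (73 / 15)    [QR: 73 ≡ 1 mod 4, sign kept]
  = (13 / 15)    [73 ≡ 13 mod 15]
  = (15 / 13)    [QR: 13 ≡ 1 mod 4, sign kept]
  = (2 / 13)    [15 ≡ 2 mod 13]
  = -(1 / 13)    [13 ≡ 5 mod 8 ⇒ (2 / 13) = -1]
  = -1    [(1 / 13) = 1]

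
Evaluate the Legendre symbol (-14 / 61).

1

(-14 / 61)
  = (14 / 61)    [61 ≡ 1 mod 4 ⇒ (-1 / 61) = +1]
  = -(7 / 61)    [61 ≡ 5 mod 8 ⇒ (2 / 61) = -1]
  = -(61 / 7)    [QR: 61 ≡ 1 mod 4, sign kept]
  = -(5 / 7)    [61 ≡ 5 mod 7]
  = -(7 / 5)    [QR: 5 ≡ 1 mod 4, sign kept]
  = -(2 / 5)    [7 ≡ 2 mod 5]
  = (1 / 5)    [5 ≡ 5 mod 8 ⇒ (2 / 5) = -1]
  = 1    [(1 / 5) = 1]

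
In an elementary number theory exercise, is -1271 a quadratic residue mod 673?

yes

(-1271|673)
  = (75|673)    [-1271 ≡ 75 mod 673]
  = (673|75)    [QR: 673 ≡ 1 mod 4, sign kept]
  = (73|75)    [673 ≡ 73 mod 75]
  = (75|73)    [QR: 73 ≡ 1 mod 4, sign kept]
  = (2|73)    [75 ≡ 2 mod 73]
  = (1|73)    [73 ≡ 1 mod 8 ⇒ (2|73) = +1]
  = 1    [(1|73) = 1]
(-1271|673) = 1, and 673 is prime, so -1271 is a quadratic residue mod 673.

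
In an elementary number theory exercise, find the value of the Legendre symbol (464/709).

1

Factor out 2: 464 = 2^4·29. Since 709 ≡ 5 (mod 8), (2/709) = -1, and (2/709)^4 = +1. Now have (29/709).
29 ≡ 1 (mod 4), so quadratic reciprocity gives (29/709) = (709/29). Reduce: 709 ≡ 13 (mod 29). Now have (13/29).
13 ≡ 1 (mod 4), so quadratic reciprocity gives (13/29) = (29/13). Reduce: 29 ≡ 3 (mod 13). Now have (3/13).
13 ≡ 1 (mod 4), so quadratic reciprocity gives (3/13) = (13/3). Reduce: 13 ≡ 1 (mod 3). Now have (1/3).
(1/3) = 1. Collecting the sign factors: 1.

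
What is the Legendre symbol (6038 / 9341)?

Factor out 2: 6038 = 2·3019. Since 9341 ≡ 5 (mod 8), (2 / 9341) = -1. Now have -(3019 / 9341).
9341 ≡ 1 (mod 4), so quadratic reciprocity gives (3019 / 9341) = (9341 / 3019). Reduce: 9341 ≡ 284 (mod 3019). Now have -(284 / 3019).
Factor out 2: 284 = 2^2·71. Since 3019 ≡ 3 (mod 8), (2 / 3019) = -1, and (2 / 3019)^2 = +1. Now have -(71 / 3019).
Both 71 ≡ 3 and 3019 ≡ 3 (mod 4), so reciprocity gives (71 / 3019) = -(3019 / 71). Reduce: 3019 ≡ 37 (mod 71). Now have (37 / 71).
37 ≡ 1 (mod 4), so quadratic reciprocity gives (37 / 71) = (71 / 37). Reduce: 71 ≡ 34 (mod 37). Now have (34 / 37).
Factor out 2: 34 = 2·17. Since 37 ≡ 5 (mod 8), (2 / 37) = -1. Now have -(17 / 37).
17 ≡ 1 (mod 4), so quadratic reciprocity gives (17 / 37) = (37 / 17). Reduce: 37 ≡ 3 (mod 17). Now have -(3 / 17).
17 ≡ 1 (mod 4), so quadratic reciprocity gives (3 / 17) = (17 / 3). Reduce: 17 ≡ 2 (mod 3). Now have -(2 / 3).
Factor out 2: 2 = 2. Since 3 ≡ 3 (mod 8), (2 / 3) = -1. Now have (1 / 3).
(1 / 3) = 1. Collecting the sign factors: 1.

1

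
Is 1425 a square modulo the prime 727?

Reduce the numerator: 1425 ≡ 698 (mod 727), so (1425/727) = (698/727).
Factor out 2: 698 = 2·349. Since 727 ≡ 7 (mod 8), (2/727) = +1. Now have (349/727).
349 ≡ 1 (mod 4), so quadratic reciprocity gives (349/727) = (727/349). Reduce: 727 ≡ 29 (mod 349). Now have (29/349).
29 ≡ 1 (mod 4), so quadratic reciprocity gives (29/349) = (349/29). Reduce: 349 ≡ 1 (mod 29). Now have (1/29).
(1/29) = 1. Collecting the sign factors: 1.
(1425/727) = 1, and 727 is prime, so 1425 is a quadratic residue mod 727.

yes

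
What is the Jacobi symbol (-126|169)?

1

(-126|169)
  = (126|169)    [169 ≡ 1 mod 4 ⇒ (-1|169) = +1]
  = (63|169)    [169 ≡ 1 mod 8 ⇒ (2|169) = +1]
  = (169|63)    [QR: 169 ≡ 1 mod 4, sign kept]
  = (43|63)    [169 ≡ 43 mod 63]
  = -(63|43)    [QR: both ≡ 3 mod 4, sign flips]
  = -(20|43)    [63 ≡ 20 mod 43]
  = -(5|43)    [43 ≡ 3 mod 8 ⇒ (2|43)^2 = +1]
  = -(43|5)    [QR: 5 ≡ 1 mod 4, sign kept]
  = -(3|5)    [43 ≡ 3 mod 5]
  = -(5|3)    [QR: 5 ≡ 1 mod 4, sign kept]
  = -(2|3)    [5 ≡ 2 mod 3]
  = (1|3)    [3 ≡ 3 mod 8 ⇒ (2|3) = -1]
  = 1    [(1|3) = 1]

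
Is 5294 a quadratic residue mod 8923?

no

(5294|8923)
  = -(2647|8923)    [8923 ≡ 3 mod 8 ⇒ (2|8923) = -1]
  = (8923|2647)    [QR: both ≡ 3 mod 4, sign flips]
  = (982|2647)    [8923 ≡ 982 mod 2647]
  = (491|2647)    [2647 ≡ 7 mod 8 ⇒ (2|2647) = +1]
  = -(2647|491)    [QR: both ≡ 3 mod 4, sign flips]
  = -(192|491)    [2647 ≡ 192 mod 491]
  = -(3|491)    [491 ≡ 3 mod 8 ⇒ (2|491)^6 = +1]
  = (491|3)    [QR: both ≡ 3 mod 4, sign flips]
  = (2|3)    [491 ≡ 2 mod 3]
  = -(1|3)    [3 ≡ 3 mod 8 ⇒ (2|3) = -1]
  = -1    [(1|3) = 1]
(5294|8923) = -1, and 8923 is prime, so 5294 is not a quadratic residue mod 8923.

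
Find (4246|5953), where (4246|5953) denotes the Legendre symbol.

1

Factor out 2: 4246 = 2·2123. Since 5953 ≡ 1 (mod 8), (2|5953) = +1. Now have (2123|5953).
5953 ≡ 1 (mod 4), so quadratic reciprocity gives (2123|5953) = (5953|2123). Reduce: 5953 ≡ 1707 (mod 2123). Now have (1707|2123).
Both 1707 ≡ 3 and 2123 ≡ 3 (mod 4), so reciprocity gives (1707|2123) = -(2123|1707). Reduce: 2123 ≡ 416 (mod 1707). Now have -(416|1707).
Factor out 2: 416 = 2^5·13. Since 1707 ≡ 3 (mod 8), (2|1707) = -1, and (2|1707)^5 = -1. Now have (13|1707).
13 ≡ 1 (mod 4), so quadratic reciprocity gives (13|1707) = (1707|13). Reduce: 1707 ≡ 4 (mod 13). Now have (4|13).
Factor out 2: 4 = 2^2. Since 13 ≡ 5 (mod 8), (2|13) = -1, and (2|13)^2 = +1. Now have (1|13).
(1|13) = 1. Collecting the sign factors: 1.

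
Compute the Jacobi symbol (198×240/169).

By multiplicativity, (198·240/169) = (198/169)·(240/169).
First factor (198/169):
Reduce the numerator: 198 ≡ 29 (mod 169), so (198/169) = (29/169).
29 ≡ 1 (mod 4), so quadratic reciprocity gives (29/169) = (169/29). Reduce: 169 ≡ 24 (mod 29). Now have (24/29).
Factor out 2: 24 = 2^3·3. Since 29 ≡ 5 (mod 8), (2/29) = -1, and (2/29)^3 = -1. Now have -(3/29).
29 ≡ 1 (mod 4), so quadratic reciprocity gives (3/29) = (29/3). Reduce: 29 ≡ 2 (mod 3). Now have -(2/3).
Factor out 2: 2 = 2. Since 3 ≡ 3 (mod 8), (2/3) = -1. Now have (1/3).
(1/3) = 1. Collecting the sign factors: 1.
Second factor (240/169):
Reduce the numerator: 240 ≡ 71 (mod 169), so (240/169) = (71/169).
169 ≡ 1 (mod 4), so quadratic reciprocity gives (71/169) = (169/71). Reduce: 169 ≡ 27 (mod 71). Now have (27/71).
Both 27 ≡ 3 and 71 ≡ 3 (mod 4), so reciprocity gives (27/71) = -(71/27). Reduce: 71 ≡ 17 (mod 27). Now have -(17/27).
17 ≡ 1 (mod 4), so quadratic reciprocity gives (17/27) = (27/17). Reduce: 27 ≡ 10 (mod 17). Now have -(10/17).
Factor out 2: 10 = 2·5. Since 17 ≡ 1 (mod 8), (2/17) = +1. Now have -(5/17).
5 ≡ 1 (mod 4), so quadratic reciprocity gives (5/17) = (17/5). Reduce: 17 ≡ 2 (mod 5). Now have -(2/5).
Factor out 2: 2 = 2. Since 5 ≡ 5 (mod 8), (2/5) = -1. Now have (1/5).
(1/5) = 1. Collecting the sign factors: 1.
Product: (1)·(1) = 1.

1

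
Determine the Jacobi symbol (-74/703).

0

Reduce the numerator: -74 ≡ 629 (mod 703), so (-74/703) = (629/703).
629 ≡ 1 (mod 4), so quadratic reciprocity gives (629/703) = (703/629). Reduce: 703 ≡ 74 (mod 629). Now have (74/629).
Factor out 2: 74 = 2·37. Since 629 ≡ 5 (mod 8), (2/629) = -1. Now have -(37/629).
37 ≡ 1 (mod 4), so quadratic reciprocity gives (37/629) = (629/37). Reduce: 629 ≡ 0 (mod 37). Now have -(0/37).
The numerator is now 0 with denominator 37 > 1: the symbol is 0.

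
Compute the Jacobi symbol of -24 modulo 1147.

Reduce the numerator: -24 ≡ 1123 (mod 1147), so (-24/1147) = (1123/1147).
Both 1123 ≡ 3 and 1147 ≡ 3 (mod 4), so reciprocity gives (1123/1147) = -(1147/1123). Reduce: 1147 ≡ 24 (mod 1123). Now have -(24/1123).
Factor out 2: 24 = 2^3·3. Since 1123 ≡ 3 (mod 8), (2/1123) = -1, and (2/1123)^3 = -1. Now have (3/1123).
Both 3 ≡ 3 and 1123 ≡ 3 (mod 4), so reciprocity gives (3/1123) = -(1123/3). Reduce: 1123 ≡ 1 (mod 3). Now have -(1/3).
(1/3) = 1. Collecting the sign factors: -1.

-1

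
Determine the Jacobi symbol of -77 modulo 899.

Pull out -1: (-77 / 899) = (-1 / 899)·(77 / 899). Since 899 ≡ 3 (mod 4), (-1 / 899) = -1. Now have -(77 / 899).
77 ≡ 1 (mod 4), so quadratic reciprocity gives (77 / 899) = (899 / 77). Reduce: 899 ≡ 52 (mod 77). Now have -(52 / 77).
Factor out 2: 52 = 2^2·13. Since 77 ≡ 5 (mod 8), (2 / 77) = -1, and (2 / 77)^2 = +1. Now have -(13 / 77).
13 ≡ 1 (mod 4), so quadratic reciprocity gives (13 / 77) = (77 / 13). Reduce: 77 ≡ 12 (mod 13). Now have -(12 / 13).
Factor out 2: 12 = 2^2·3. Since 13 ≡ 5 (mod 8), (2 / 13) = -1, and (2 / 13)^2 = +1. Now have -(3 / 13).
13 ≡ 1 (mod 4), so quadratic reciprocity gives (3 / 13) = (13 / 3). Reduce: 13 ≡ 1 (mod 3). Now have -(1 / 3).
(1 / 3) = 1. Collecting the sign factors: -1.

-1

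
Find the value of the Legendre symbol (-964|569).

Reduce the numerator: -964 ≡ 174 (mod 569), so (-964|569) = (174|569).
Factor out 2: 174 = 2·87. Since 569 ≡ 1 (mod 8), (2|569) = +1. Now have (87|569).
569 ≡ 1 (mod 4), so quadratic reciprocity gives (87|569) = (569|87). Reduce: 569 ≡ 47 (mod 87). Now have (47|87).
Both 47 ≡ 3 and 87 ≡ 3 (mod 4), so reciprocity gives (47|87) = -(87|47). Reduce: 87 ≡ 40 (mod 47). Now have -(40|47).
Factor out 2: 40 = 2^3·5. Since 47 ≡ 7 (mod 8), (2|47) = +1, and (2|47)^3 = +1. Now have -(5|47).
5 ≡ 1 (mod 4), so quadratic reciprocity gives (5|47) = (47|5). Reduce: 47 ≡ 2 (mod 5). Now have -(2|5).
Factor out 2: 2 = 2. Since 5 ≡ 5 (mod 8), (2|5) = -1. Now have (1|5).
(1|5) = 1. Collecting the sign factors: 1.

1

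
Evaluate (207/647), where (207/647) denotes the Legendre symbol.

Both 207 ≡ 3 and 647 ≡ 3 (mod 4), so reciprocity gives (207/647) = -(647/207). Reduce: 647 ≡ 26 (mod 207). Now have -(26/207).
Factor out 2: 26 = 2·13. Since 207 ≡ 7 (mod 8), (2/207) = +1. Now have -(13/207).
13 ≡ 1 (mod 4), so quadratic reciprocity gives (13/207) = (207/13). Reduce: 207 ≡ 12 (mod 13). Now have -(12/13).
Factor out 2: 12 = 2^2·3. Since 13 ≡ 5 (mod 8), (2/13) = -1, and (2/13)^2 = +1. Now have -(3/13).
13 ≡ 1 (mod 4), so quadratic reciprocity gives (3/13) = (13/3). Reduce: 13 ≡ 1 (mod 3). Now have -(1/3).
(1/3) = 1. Collecting the sign factors: -1.

-1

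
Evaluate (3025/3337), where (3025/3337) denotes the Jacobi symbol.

3025 ≡ 1 (mod 4), so quadratic reciprocity gives (3025/3337) = (3337/3025). Reduce: 3337 ≡ 312 (mod 3025). Now have (312/3025).
Factor out 2: 312 = 2^3·39. Since 3025 ≡ 1 (mod 8), (2/3025) = +1, and (2/3025)^3 = +1. Now have (39/3025).
3025 ≡ 1 (mod 4), so quadratic reciprocity gives (39/3025) = (3025/39). Reduce: 3025 ≡ 22 (mod 39). Now have (22/39).
Factor out 2: 22 = 2·11. Since 39 ≡ 7 (mod 8), (2/39) = +1. Now have (11/39).
Both 11 ≡ 3 and 39 ≡ 3 (mod 4), so reciprocity gives (11/39) = -(39/11). Reduce: 39 ≡ 6 (mod 11). Now have -(6/11).
Factor out 2: 6 = 2·3. Since 11 ≡ 3 (mod 8), (2/11) = -1. Now have (3/11).
Both 3 ≡ 3 and 11 ≡ 3 (mod 4), so reciprocity gives (3/11) = -(11/3). Reduce: 11 ≡ 2 (mod 3). Now have -(2/3).
Factor out 2: 2 = 2. Since 3 ≡ 3 (mod 8), (2/3) = -1. Now have (1/3).
(1/3) = 1. Collecting the sign factors: 1.

1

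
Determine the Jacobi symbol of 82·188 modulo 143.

-1

By multiplicativity, (82·188|143) = (82|143)·(188|143).
First factor (82|143):
Factor out 2: 82 = 2·41. Since 143 ≡ 7 (mod 8), (2|143) = +1. Now have (41|143).
41 ≡ 1 (mod 4), so quadratic reciprocity gives (41|143) = (143|41). Reduce: 143 ≡ 20 (mod 41). Now have (20|41).
Factor out 2: 20 = 2^2·5. Since 41 ≡ 1 (mod 8), (2|41) = +1, and (2|41)^2 = +1. Now have (5|41).
5 ≡ 1 (mod 4), so quadratic reciprocity gives (5|41) = (41|5). Reduce: 41 ≡ 1 (mod 5). Now have (1|5).
(1|5) = 1. Collecting the sign factors: 1.
Second factor (188|143):
Reduce the numerator: 188 ≡ 45 (mod 143), so (188|143) = (45|143).
45 ≡ 1 (mod 4), so quadratic reciprocity gives (45|143) = (143|45). Reduce: 143 ≡ 8 (mod 45). Now have (8|45).
Factor out 2: 8 = 2^3. Since 45 ≡ 5 (mod 8), (2|45) = -1, and (2|45)^3 = -1. Now have -(1|45).
(1|45) = 1. Collecting the sign factors: -1.
Product: (1)·(-1) = -1.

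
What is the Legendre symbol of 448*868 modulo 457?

-1

By multiplicativity, (448·868|457) = (448|457)·(868|457).
First factor (448|457):
(448|457)
  = (7|457)    [457 ≡ 1 mod 8 ⇒ (2|457)^6 = +1]
  = (457|7)    [QR: 457 ≡ 1 mod 4, sign kept]
  = (2|7)    [457 ≡ 2 mod 7]
  = (1|7)    [7 ≡ 7 mod 8 ⇒ (2|7) = +1]
  = 1    [(1|7) = 1]
Second factor (868|457):
(868|457)
  = (411|457)    [868 ≡ 411 mod 457]
  = (457|411)    [QR: 457 ≡ 1 mod 4, sign kept]
  = (46|411)    [457 ≡ 46 mod 411]
  = -(23|411)    [411 ≡ 3 mod 8 ⇒ (2|411) = -1]
  = (411|23)    [QR: both ≡ 3 mod 4, sign flips]
  = (20|23)    [411 ≡ 20 mod 23]
  = (5|23)    [23 ≡ 7 mod 8 ⇒ (2|23)^2 = +1]
  = (23|5)    [QR: 5 ≡ 1 mod 4, sign kept]
  = (3|5)    [23 ≡ 3 mod 5]
  = (5|3)    [QR: 5 ≡ 1 mod 4, sign kept]
  = (2|3)    [5 ≡ 2 mod 3]
  = -(1|3)    [3 ≡ 3 mod 8 ⇒ (2|3) = -1]
  = -1    [(1|3) = 1]
Product: (1)·(-1) = -1.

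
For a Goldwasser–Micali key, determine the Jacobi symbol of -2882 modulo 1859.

Reduce the numerator: -2882 ≡ 836 (mod 1859), so (-2882/1859) = (836/1859).
Factor out 2: 836 = 2^2·209. Since 1859 ≡ 3 (mod 8), (2/1859) = -1, and (2/1859)^2 = +1. Now have (209/1859).
209 ≡ 1 (mod 4), so quadratic reciprocity gives (209/1859) = (1859/209). Reduce: 1859 ≡ 187 (mod 209). Now have (187/209).
209 ≡ 1 (mod 4), so quadratic reciprocity gives (187/209) = (209/187). Reduce: 209 ≡ 22 (mod 187). Now have (22/187).
Factor out 2: 22 = 2·11. Since 187 ≡ 3 (mod 8), (2/187) = -1. Now have -(11/187).
Both 11 ≡ 3 and 187 ≡ 3 (mod 4), so reciprocity gives (11/187) = -(187/11). Reduce: 187 ≡ 0 (mod 11). Now have (0/11).
The numerator is now 0 with denominator 11 > 1: the symbol is 0.

0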